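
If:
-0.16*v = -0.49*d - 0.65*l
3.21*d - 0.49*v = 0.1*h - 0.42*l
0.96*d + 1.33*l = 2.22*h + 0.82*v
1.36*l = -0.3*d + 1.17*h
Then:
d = 0.00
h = 0.00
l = 0.00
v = 0.00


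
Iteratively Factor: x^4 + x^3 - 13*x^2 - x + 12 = (x - 1)*(x^3 + 2*x^2 - 11*x - 12) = (x - 3)*(x - 1)*(x^2 + 5*x + 4) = (x - 3)*(x - 1)*(x + 1)*(x + 4)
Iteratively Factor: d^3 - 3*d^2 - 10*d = (d - 5)*(d^2 + 2*d) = d*(d - 5)*(d + 2)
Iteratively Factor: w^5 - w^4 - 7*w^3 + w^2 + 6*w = (w)*(w^4 - w^3 - 7*w^2 + w + 6) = w*(w + 2)*(w^3 - 3*w^2 - w + 3) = w*(w + 1)*(w + 2)*(w^2 - 4*w + 3) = w*(w - 3)*(w + 1)*(w + 2)*(w - 1)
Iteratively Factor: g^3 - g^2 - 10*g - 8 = (g + 2)*(g^2 - 3*g - 4) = (g + 1)*(g + 2)*(g - 4)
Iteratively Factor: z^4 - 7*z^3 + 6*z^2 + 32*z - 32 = (z - 4)*(z^3 - 3*z^2 - 6*z + 8) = (z - 4)^2*(z^2 + z - 2) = (z - 4)^2*(z + 2)*(z - 1)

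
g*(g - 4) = g^2 - 4*g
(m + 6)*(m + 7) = m^2 + 13*m + 42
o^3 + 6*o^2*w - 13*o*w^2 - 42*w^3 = (o - 3*w)*(o + 2*w)*(o + 7*w)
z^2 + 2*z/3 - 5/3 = (z - 1)*(z + 5/3)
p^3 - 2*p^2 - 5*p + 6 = (p - 3)*(p - 1)*(p + 2)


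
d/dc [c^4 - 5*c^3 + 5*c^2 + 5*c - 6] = 4*c^3 - 15*c^2 + 10*c + 5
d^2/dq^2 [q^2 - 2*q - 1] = 2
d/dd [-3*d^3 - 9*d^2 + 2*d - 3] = -9*d^2 - 18*d + 2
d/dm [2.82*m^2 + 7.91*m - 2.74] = 5.64*m + 7.91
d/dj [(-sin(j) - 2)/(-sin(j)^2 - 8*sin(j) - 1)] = (-4*sin(j) + cos(j)^2 - 16)*cos(j)/(sin(j)^2 + 8*sin(j) + 1)^2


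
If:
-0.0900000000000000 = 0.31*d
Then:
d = -0.29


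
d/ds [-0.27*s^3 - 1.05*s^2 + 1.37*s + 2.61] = -0.81*s^2 - 2.1*s + 1.37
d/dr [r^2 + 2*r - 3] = 2*r + 2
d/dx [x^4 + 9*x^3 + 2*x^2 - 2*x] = 4*x^3 + 27*x^2 + 4*x - 2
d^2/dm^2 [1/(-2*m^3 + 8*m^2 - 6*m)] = (m*(3*m - 4)*(m^2 - 4*m + 3) - (3*m^2 - 8*m + 3)^2)/(m^3*(m^2 - 4*m + 3)^3)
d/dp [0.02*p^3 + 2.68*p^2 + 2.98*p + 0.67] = 0.06*p^2 + 5.36*p + 2.98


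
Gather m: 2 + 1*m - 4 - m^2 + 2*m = -m^2 + 3*m - 2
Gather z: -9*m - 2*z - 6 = -9*m - 2*z - 6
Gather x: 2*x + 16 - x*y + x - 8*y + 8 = x*(3 - y) - 8*y + 24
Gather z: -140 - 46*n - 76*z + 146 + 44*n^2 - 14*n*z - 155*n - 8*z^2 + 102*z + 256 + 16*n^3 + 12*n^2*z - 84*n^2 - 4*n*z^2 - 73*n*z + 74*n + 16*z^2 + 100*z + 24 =16*n^3 - 40*n^2 - 127*n + z^2*(8 - 4*n) + z*(12*n^2 - 87*n + 126) + 286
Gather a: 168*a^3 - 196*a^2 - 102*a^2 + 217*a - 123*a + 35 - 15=168*a^3 - 298*a^2 + 94*a + 20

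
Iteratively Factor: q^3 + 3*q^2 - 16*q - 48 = (q + 4)*(q^2 - q - 12) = (q - 4)*(q + 4)*(q + 3)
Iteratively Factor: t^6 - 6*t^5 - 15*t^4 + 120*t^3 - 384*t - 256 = (t - 4)*(t^5 - 2*t^4 - 23*t^3 + 28*t^2 + 112*t + 64) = (t - 4)^2*(t^4 + 2*t^3 - 15*t^2 - 32*t - 16) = (t - 4)^2*(t + 1)*(t^3 + t^2 - 16*t - 16) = (t - 4)^2*(t + 1)^2*(t^2 - 16) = (t - 4)^2*(t + 1)^2*(t + 4)*(t - 4)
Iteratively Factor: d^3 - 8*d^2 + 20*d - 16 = (d - 4)*(d^2 - 4*d + 4) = (d - 4)*(d - 2)*(d - 2)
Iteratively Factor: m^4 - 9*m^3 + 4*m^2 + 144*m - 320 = (m - 5)*(m^3 - 4*m^2 - 16*m + 64) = (m - 5)*(m - 4)*(m^2 - 16) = (m - 5)*(m - 4)^2*(m + 4)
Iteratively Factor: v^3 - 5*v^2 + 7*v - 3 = (v - 1)*(v^2 - 4*v + 3) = (v - 3)*(v - 1)*(v - 1)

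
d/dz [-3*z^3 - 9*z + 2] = -9*z^2 - 9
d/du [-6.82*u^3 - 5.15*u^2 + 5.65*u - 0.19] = -20.46*u^2 - 10.3*u + 5.65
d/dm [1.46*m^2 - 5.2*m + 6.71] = 2.92*m - 5.2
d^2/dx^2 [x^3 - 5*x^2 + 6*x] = 6*x - 10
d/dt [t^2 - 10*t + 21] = 2*t - 10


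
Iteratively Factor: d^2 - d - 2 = (d - 2)*(d + 1)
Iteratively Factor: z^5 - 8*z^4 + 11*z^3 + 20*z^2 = (z + 1)*(z^4 - 9*z^3 + 20*z^2) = (z - 5)*(z + 1)*(z^3 - 4*z^2) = z*(z - 5)*(z + 1)*(z^2 - 4*z) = z^2*(z - 5)*(z + 1)*(z - 4)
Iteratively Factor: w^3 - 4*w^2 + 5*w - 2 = (w - 1)*(w^2 - 3*w + 2) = (w - 1)^2*(w - 2)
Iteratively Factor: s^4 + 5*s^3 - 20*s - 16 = (s + 4)*(s^3 + s^2 - 4*s - 4) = (s + 2)*(s + 4)*(s^2 - s - 2) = (s + 1)*(s + 2)*(s + 4)*(s - 2)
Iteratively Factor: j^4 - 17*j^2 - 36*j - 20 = (j + 1)*(j^3 - j^2 - 16*j - 20) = (j - 5)*(j + 1)*(j^2 + 4*j + 4) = (j - 5)*(j + 1)*(j + 2)*(j + 2)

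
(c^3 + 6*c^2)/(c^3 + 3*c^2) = (c + 6)/(c + 3)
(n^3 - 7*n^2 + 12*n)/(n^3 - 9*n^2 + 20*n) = (n - 3)/(n - 5)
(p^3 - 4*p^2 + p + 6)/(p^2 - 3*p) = p - 1 - 2/p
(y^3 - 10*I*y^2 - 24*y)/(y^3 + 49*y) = (y^2 - 10*I*y - 24)/(y^2 + 49)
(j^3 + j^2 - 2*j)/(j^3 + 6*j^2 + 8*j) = (j - 1)/(j + 4)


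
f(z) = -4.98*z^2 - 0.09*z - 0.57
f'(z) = -9.96*z - 0.09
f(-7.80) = -302.85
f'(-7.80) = 77.60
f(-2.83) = -40.20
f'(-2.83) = 28.10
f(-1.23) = -7.99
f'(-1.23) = 12.16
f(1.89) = -18.53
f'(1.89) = -18.91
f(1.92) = -19.10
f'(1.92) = -19.21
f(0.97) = -5.34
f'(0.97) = -9.75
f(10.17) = -516.56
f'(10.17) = -101.38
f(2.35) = -28.28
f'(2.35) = -23.50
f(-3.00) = -45.12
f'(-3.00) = 29.79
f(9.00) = -404.76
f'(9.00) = -89.73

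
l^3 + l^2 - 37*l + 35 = (l - 5)*(l - 1)*(l + 7)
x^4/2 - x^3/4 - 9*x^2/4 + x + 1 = (x/2 + 1)*(x - 2)*(x - 1)*(x + 1/2)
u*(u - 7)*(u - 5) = u^3 - 12*u^2 + 35*u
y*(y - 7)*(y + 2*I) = y^3 - 7*y^2 + 2*I*y^2 - 14*I*y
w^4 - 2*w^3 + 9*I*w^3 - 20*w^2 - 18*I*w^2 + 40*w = w*(w - 2)*(w + 4*I)*(w + 5*I)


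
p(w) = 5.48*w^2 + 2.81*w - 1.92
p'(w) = 10.96*w + 2.81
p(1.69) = 18.48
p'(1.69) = 21.33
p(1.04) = 6.93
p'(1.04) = 14.21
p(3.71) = 83.93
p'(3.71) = 43.47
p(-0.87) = -0.22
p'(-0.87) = -6.73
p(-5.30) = 137.12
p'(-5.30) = -55.28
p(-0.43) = -2.12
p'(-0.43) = -1.90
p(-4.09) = 78.26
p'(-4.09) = -42.02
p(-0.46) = -2.05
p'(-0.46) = -2.23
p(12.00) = 820.92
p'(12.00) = 134.33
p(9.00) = 467.25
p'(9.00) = 101.45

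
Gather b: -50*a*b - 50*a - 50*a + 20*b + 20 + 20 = -100*a + b*(20 - 50*a) + 40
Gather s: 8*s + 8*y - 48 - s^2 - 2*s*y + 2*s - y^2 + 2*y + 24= -s^2 + s*(10 - 2*y) - y^2 + 10*y - 24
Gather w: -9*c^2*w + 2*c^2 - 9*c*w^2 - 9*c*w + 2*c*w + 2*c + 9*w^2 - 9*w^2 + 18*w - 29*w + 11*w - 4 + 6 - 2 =2*c^2 - 9*c*w^2 + 2*c + w*(-9*c^2 - 7*c)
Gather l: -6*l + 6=6 - 6*l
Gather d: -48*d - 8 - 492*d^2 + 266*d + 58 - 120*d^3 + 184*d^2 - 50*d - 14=-120*d^3 - 308*d^2 + 168*d + 36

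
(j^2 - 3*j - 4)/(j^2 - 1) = (j - 4)/(j - 1)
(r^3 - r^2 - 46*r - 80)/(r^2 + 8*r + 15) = (r^2 - 6*r - 16)/(r + 3)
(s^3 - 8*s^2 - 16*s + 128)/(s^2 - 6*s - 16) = (s^2 - 16)/(s + 2)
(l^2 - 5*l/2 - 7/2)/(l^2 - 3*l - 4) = (l - 7/2)/(l - 4)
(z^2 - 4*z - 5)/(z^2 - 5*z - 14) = (-z^2 + 4*z + 5)/(-z^2 + 5*z + 14)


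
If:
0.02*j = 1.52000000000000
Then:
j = 76.00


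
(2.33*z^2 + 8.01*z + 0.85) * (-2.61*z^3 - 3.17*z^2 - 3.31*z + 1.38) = -6.0813*z^5 - 28.2922*z^4 - 35.3225*z^3 - 25.9922*z^2 + 8.2403*z + 1.173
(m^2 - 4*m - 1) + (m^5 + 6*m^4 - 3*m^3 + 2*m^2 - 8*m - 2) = m^5 + 6*m^4 - 3*m^3 + 3*m^2 - 12*m - 3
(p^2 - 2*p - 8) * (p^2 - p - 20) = p^4 - 3*p^3 - 26*p^2 + 48*p + 160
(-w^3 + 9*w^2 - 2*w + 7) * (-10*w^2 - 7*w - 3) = 10*w^5 - 83*w^4 - 40*w^3 - 83*w^2 - 43*w - 21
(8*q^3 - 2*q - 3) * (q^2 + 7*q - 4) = 8*q^5 + 56*q^4 - 34*q^3 - 17*q^2 - 13*q + 12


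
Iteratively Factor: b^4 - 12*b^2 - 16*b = (b - 4)*(b^3 + 4*b^2 + 4*b) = (b - 4)*(b + 2)*(b^2 + 2*b) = (b - 4)*(b + 2)^2*(b)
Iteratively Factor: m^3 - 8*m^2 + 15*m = (m - 5)*(m^2 - 3*m) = m*(m - 5)*(m - 3)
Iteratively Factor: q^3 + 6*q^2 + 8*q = (q + 4)*(q^2 + 2*q) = (q + 2)*(q + 4)*(q)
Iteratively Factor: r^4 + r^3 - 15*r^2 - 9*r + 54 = (r - 3)*(r^3 + 4*r^2 - 3*r - 18) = (r - 3)*(r - 2)*(r^2 + 6*r + 9) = (r - 3)*(r - 2)*(r + 3)*(r + 3)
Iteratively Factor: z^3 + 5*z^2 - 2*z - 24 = (z - 2)*(z^2 + 7*z + 12) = (z - 2)*(z + 3)*(z + 4)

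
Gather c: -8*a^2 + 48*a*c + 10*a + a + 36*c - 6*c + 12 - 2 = -8*a^2 + 11*a + c*(48*a + 30) + 10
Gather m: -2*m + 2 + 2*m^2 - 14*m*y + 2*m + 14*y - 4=2*m^2 - 14*m*y + 14*y - 2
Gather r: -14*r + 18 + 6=24 - 14*r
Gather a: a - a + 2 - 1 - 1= 0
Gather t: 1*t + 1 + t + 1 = 2*t + 2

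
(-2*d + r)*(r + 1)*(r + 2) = -2*d*r^2 - 6*d*r - 4*d + r^3 + 3*r^2 + 2*r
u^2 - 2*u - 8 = (u - 4)*(u + 2)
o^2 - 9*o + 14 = (o - 7)*(o - 2)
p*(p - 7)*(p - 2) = p^3 - 9*p^2 + 14*p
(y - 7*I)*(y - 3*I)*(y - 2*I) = y^3 - 12*I*y^2 - 41*y + 42*I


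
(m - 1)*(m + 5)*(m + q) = m^3 + m^2*q + 4*m^2 + 4*m*q - 5*m - 5*q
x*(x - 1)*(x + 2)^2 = x^4 + 3*x^3 - 4*x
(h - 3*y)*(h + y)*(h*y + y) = h^3*y - 2*h^2*y^2 + h^2*y - 3*h*y^3 - 2*h*y^2 - 3*y^3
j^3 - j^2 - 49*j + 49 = (j - 7)*(j - 1)*(j + 7)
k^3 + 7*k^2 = k^2*(k + 7)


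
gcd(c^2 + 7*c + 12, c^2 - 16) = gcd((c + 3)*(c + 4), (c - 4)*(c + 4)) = c + 4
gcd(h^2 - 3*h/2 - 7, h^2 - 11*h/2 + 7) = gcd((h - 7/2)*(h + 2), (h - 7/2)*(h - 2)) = h - 7/2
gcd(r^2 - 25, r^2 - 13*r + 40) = r - 5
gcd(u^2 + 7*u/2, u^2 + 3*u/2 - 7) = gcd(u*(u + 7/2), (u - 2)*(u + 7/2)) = u + 7/2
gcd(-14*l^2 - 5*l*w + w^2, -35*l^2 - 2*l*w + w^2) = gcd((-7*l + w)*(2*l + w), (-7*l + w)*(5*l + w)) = -7*l + w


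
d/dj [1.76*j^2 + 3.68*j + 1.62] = 3.52*j + 3.68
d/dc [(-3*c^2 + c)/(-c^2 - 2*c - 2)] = (7*c^2 + 12*c - 2)/(c^4 + 4*c^3 + 8*c^2 + 8*c + 4)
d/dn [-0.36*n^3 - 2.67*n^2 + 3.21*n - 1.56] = -1.08*n^2 - 5.34*n + 3.21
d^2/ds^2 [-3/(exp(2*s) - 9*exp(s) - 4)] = 3*(2*(2*exp(s) - 9)^2*exp(s) + (4*exp(s) - 9)*(-exp(2*s) + 9*exp(s) + 4))*exp(s)/(-exp(2*s) + 9*exp(s) + 4)^3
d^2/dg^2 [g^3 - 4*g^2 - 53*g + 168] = 6*g - 8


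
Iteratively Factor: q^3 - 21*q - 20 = (q + 1)*(q^2 - q - 20) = (q + 1)*(q + 4)*(q - 5)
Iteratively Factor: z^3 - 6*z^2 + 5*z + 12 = (z + 1)*(z^2 - 7*z + 12) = (z - 3)*(z + 1)*(z - 4)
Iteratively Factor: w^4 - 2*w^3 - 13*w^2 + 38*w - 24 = (w - 1)*(w^3 - w^2 - 14*w + 24) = (w - 3)*(w - 1)*(w^2 + 2*w - 8) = (w - 3)*(w - 1)*(w + 4)*(w - 2)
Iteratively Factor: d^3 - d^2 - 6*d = (d + 2)*(d^2 - 3*d) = d*(d + 2)*(d - 3)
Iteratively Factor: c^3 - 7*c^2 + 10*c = (c)*(c^2 - 7*c + 10) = c*(c - 5)*(c - 2)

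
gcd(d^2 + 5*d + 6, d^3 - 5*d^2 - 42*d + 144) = 1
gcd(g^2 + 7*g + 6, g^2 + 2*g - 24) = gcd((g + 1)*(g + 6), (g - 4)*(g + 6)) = g + 6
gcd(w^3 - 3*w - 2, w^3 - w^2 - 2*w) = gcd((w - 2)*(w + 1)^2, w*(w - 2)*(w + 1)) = w^2 - w - 2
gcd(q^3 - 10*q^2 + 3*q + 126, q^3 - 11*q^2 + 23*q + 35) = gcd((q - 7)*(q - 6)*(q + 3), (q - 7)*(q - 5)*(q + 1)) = q - 7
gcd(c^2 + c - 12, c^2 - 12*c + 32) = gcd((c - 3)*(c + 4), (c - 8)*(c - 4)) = 1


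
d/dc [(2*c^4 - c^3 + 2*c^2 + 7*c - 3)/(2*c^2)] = (4*c^4 - c^3 - 7*c + 6)/(2*c^3)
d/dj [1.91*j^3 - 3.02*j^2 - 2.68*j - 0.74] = 5.73*j^2 - 6.04*j - 2.68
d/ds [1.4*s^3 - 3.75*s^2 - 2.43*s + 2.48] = 4.2*s^2 - 7.5*s - 2.43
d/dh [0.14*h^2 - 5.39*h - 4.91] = 0.28*h - 5.39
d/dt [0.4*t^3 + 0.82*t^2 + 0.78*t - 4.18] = 1.2*t^2 + 1.64*t + 0.78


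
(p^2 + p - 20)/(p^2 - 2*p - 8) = (p + 5)/(p + 2)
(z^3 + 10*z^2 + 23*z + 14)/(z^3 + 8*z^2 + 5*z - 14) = (z + 1)/(z - 1)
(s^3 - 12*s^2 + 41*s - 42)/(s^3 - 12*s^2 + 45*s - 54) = (s^2 - 9*s + 14)/(s^2 - 9*s + 18)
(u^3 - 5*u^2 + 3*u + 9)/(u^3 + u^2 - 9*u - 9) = (u - 3)/(u + 3)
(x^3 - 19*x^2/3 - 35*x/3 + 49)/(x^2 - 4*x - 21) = x - 7/3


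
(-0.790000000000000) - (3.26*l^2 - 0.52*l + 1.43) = -3.26*l^2 + 0.52*l - 2.22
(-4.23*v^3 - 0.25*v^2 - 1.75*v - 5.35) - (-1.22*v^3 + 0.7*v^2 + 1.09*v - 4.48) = -3.01*v^3 - 0.95*v^2 - 2.84*v - 0.869999999999999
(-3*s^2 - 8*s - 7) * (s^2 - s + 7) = -3*s^4 - 5*s^3 - 20*s^2 - 49*s - 49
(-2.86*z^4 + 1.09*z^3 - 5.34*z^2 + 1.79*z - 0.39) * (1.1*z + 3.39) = -3.146*z^5 - 8.4964*z^4 - 2.1789*z^3 - 16.1336*z^2 + 5.6391*z - 1.3221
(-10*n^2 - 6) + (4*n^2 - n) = -6*n^2 - n - 6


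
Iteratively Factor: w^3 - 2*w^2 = (w)*(w^2 - 2*w) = w^2*(w - 2)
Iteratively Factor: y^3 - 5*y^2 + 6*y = (y)*(y^2 - 5*y + 6) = y*(y - 2)*(y - 3)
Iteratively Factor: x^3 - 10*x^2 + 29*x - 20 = (x - 5)*(x^2 - 5*x + 4) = (x - 5)*(x - 1)*(x - 4)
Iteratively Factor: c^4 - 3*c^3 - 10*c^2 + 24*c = (c)*(c^3 - 3*c^2 - 10*c + 24) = c*(c - 4)*(c^2 + c - 6) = c*(c - 4)*(c - 2)*(c + 3)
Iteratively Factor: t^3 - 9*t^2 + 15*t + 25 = (t + 1)*(t^2 - 10*t + 25) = (t - 5)*(t + 1)*(t - 5)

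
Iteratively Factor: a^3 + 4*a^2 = (a + 4)*(a^2) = a*(a + 4)*(a)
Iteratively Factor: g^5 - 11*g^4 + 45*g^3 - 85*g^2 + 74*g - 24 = (g - 2)*(g^4 - 9*g^3 + 27*g^2 - 31*g + 12) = (g - 3)*(g - 2)*(g^3 - 6*g^2 + 9*g - 4) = (g - 4)*(g - 3)*(g - 2)*(g^2 - 2*g + 1) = (g - 4)*(g - 3)*(g - 2)*(g - 1)*(g - 1)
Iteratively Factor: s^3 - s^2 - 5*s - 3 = (s + 1)*(s^2 - 2*s - 3) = (s + 1)^2*(s - 3)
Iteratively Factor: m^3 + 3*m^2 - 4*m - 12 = (m + 3)*(m^2 - 4) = (m + 2)*(m + 3)*(m - 2)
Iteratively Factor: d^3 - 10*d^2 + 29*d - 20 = (d - 5)*(d^2 - 5*d + 4) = (d - 5)*(d - 4)*(d - 1)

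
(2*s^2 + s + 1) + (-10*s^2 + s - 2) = -8*s^2 + 2*s - 1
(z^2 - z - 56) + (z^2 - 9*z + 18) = 2*z^2 - 10*z - 38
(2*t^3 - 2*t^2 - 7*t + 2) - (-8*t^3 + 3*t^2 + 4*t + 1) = 10*t^3 - 5*t^2 - 11*t + 1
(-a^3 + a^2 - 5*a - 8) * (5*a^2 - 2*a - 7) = -5*a^5 + 7*a^4 - 20*a^3 - 37*a^2 + 51*a + 56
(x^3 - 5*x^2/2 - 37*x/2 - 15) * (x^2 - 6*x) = x^5 - 17*x^4/2 - 7*x^3/2 + 96*x^2 + 90*x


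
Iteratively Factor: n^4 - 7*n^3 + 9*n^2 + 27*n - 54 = (n - 3)*(n^3 - 4*n^2 - 3*n + 18) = (n - 3)^2*(n^2 - n - 6) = (n - 3)^2*(n + 2)*(n - 3)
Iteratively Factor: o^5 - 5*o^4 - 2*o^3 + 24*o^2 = (o)*(o^4 - 5*o^3 - 2*o^2 + 24*o) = o^2*(o^3 - 5*o^2 - 2*o + 24) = o^2*(o + 2)*(o^2 - 7*o + 12) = o^2*(o - 3)*(o + 2)*(o - 4)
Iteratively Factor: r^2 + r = (r)*(r + 1)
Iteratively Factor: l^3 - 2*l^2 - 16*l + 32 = (l - 2)*(l^2 - 16) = (l - 4)*(l - 2)*(l + 4)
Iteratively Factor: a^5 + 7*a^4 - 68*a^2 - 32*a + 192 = (a + 4)*(a^4 + 3*a^3 - 12*a^2 - 20*a + 48) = (a + 4)^2*(a^3 - a^2 - 8*a + 12) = (a + 3)*(a + 4)^2*(a^2 - 4*a + 4) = (a - 2)*(a + 3)*(a + 4)^2*(a - 2)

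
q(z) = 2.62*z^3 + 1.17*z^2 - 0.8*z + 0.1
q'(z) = 7.86*z^2 + 2.34*z - 0.8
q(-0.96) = -0.37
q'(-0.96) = 4.20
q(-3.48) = -93.36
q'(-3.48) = 86.24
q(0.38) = 0.11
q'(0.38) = 1.22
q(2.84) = 67.28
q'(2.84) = 69.24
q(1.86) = 19.52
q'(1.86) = 30.74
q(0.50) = 0.32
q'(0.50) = 2.34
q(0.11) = 0.03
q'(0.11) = -0.45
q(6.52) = 770.80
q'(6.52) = 348.59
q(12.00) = 4686.34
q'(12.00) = 1159.12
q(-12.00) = -4349.18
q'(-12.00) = 1102.96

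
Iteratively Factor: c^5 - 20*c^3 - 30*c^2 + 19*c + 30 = (c + 3)*(c^4 - 3*c^3 - 11*c^2 + 3*c + 10) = (c - 1)*(c + 3)*(c^3 - 2*c^2 - 13*c - 10) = (c - 1)*(c + 2)*(c + 3)*(c^2 - 4*c - 5) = (c - 1)*(c + 1)*(c + 2)*(c + 3)*(c - 5)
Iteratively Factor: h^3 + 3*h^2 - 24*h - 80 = (h + 4)*(h^2 - h - 20) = (h - 5)*(h + 4)*(h + 4)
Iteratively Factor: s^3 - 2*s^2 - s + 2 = (s + 1)*(s^2 - 3*s + 2) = (s - 2)*(s + 1)*(s - 1)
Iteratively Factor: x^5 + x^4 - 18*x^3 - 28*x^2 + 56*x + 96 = (x - 4)*(x^4 + 5*x^3 + 2*x^2 - 20*x - 24) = (x - 4)*(x - 2)*(x^3 + 7*x^2 + 16*x + 12) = (x - 4)*(x - 2)*(x + 3)*(x^2 + 4*x + 4) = (x - 4)*(x - 2)*(x + 2)*(x + 3)*(x + 2)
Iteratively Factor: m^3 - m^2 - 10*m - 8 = (m - 4)*(m^2 + 3*m + 2) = (m - 4)*(m + 2)*(m + 1)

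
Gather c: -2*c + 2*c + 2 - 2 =0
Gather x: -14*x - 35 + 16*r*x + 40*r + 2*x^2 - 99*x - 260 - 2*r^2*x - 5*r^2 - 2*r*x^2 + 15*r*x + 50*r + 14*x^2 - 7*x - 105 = -5*r^2 + 90*r + x^2*(16 - 2*r) + x*(-2*r^2 + 31*r - 120) - 400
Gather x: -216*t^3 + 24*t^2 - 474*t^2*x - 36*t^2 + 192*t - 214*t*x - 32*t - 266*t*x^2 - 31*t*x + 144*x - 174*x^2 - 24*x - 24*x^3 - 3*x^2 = -216*t^3 - 12*t^2 + 160*t - 24*x^3 + x^2*(-266*t - 177) + x*(-474*t^2 - 245*t + 120)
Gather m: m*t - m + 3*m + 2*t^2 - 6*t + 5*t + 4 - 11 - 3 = m*(t + 2) + 2*t^2 - t - 10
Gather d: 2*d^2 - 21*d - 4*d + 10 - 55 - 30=2*d^2 - 25*d - 75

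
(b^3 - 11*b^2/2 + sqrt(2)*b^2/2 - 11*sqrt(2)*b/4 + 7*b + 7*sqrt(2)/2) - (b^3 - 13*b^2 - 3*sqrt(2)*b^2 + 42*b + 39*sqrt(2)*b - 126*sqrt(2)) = 7*sqrt(2)*b^2/2 + 15*b^2/2 - 167*sqrt(2)*b/4 - 35*b + 259*sqrt(2)/2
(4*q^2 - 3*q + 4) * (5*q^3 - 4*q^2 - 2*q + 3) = 20*q^5 - 31*q^4 + 24*q^3 + 2*q^2 - 17*q + 12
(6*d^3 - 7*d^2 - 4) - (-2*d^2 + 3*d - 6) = 6*d^3 - 5*d^2 - 3*d + 2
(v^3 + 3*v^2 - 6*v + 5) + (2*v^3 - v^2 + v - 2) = 3*v^3 + 2*v^2 - 5*v + 3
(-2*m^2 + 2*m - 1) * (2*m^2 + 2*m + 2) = -4*m^4 - 2*m^2 + 2*m - 2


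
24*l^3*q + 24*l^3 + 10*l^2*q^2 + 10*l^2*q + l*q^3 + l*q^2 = (4*l + q)*(6*l + q)*(l*q + l)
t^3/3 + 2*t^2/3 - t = t*(t/3 + 1)*(t - 1)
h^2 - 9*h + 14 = (h - 7)*(h - 2)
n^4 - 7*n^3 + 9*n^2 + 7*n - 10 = (n - 5)*(n - 2)*(n - 1)*(n + 1)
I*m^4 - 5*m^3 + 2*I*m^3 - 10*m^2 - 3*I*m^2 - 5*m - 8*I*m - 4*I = (m + 1)*(m + I)*(m + 4*I)*(I*m + I)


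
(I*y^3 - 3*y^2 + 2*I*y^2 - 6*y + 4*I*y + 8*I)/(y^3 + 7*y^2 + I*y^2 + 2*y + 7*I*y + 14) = (I*y^2 + 2*y*(-2 + I) - 8)/(y^2 + y*(7 + 2*I) + 14*I)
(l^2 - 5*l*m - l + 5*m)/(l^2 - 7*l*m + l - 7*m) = (l^2 - 5*l*m - l + 5*m)/(l^2 - 7*l*m + l - 7*m)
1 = 1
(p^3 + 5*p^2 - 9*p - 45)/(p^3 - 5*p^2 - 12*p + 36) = (p^2 + 2*p - 15)/(p^2 - 8*p + 12)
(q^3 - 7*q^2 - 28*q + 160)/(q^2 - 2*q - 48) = (q^2 + q - 20)/(q + 6)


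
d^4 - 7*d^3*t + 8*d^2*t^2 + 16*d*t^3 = d*(d - 4*t)^2*(d + t)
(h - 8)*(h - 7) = h^2 - 15*h + 56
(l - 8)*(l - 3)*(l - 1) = l^3 - 12*l^2 + 35*l - 24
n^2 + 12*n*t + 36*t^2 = (n + 6*t)^2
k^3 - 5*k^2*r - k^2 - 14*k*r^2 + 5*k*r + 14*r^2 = (k - 1)*(k - 7*r)*(k + 2*r)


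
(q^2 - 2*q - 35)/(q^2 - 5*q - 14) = (q + 5)/(q + 2)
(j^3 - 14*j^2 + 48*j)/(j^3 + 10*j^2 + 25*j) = (j^2 - 14*j + 48)/(j^2 + 10*j + 25)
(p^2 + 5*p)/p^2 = (p + 5)/p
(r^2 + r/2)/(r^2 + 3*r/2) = (2*r + 1)/(2*r + 3)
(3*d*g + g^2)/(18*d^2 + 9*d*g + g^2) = g/(6*d + g)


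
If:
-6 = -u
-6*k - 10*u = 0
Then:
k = -10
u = 6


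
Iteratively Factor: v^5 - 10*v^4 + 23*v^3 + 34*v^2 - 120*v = (v - 4)*(v^4 - 6*v^3 - v^2 + 30*v) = (v - 5)*(v - 4)*(v^3 - v^2 - 6*v) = (v - 5)*(v - 4)*(v - 3)*(v^2 + 2*v) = (v - 5)*(v - 4)*(v - 3)*(v + 2)*(v)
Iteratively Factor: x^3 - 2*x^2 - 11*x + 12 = (x - 1)*(x^2 - x - 12) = (x - 4)*(x - 1)*(x + 3)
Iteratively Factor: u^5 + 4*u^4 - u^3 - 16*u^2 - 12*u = (u)*(u^4 + 4*u^3 - u^2 - 16*u - 12) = u*(u + 2)*(u^3 + 2*u^2 - 5*u - 6) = u*(u + 1)*(u + 2)*(u^2 + u - 6) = u*(u - 2)*(u + 1)*(u + 2)*(u + 3)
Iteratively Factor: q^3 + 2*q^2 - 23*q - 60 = (q + 4)*(q^2 - 2*q - 15) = (q - 5)*(q + 4)*(q + 3)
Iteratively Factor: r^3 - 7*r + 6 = (r - 2)*(r^2 + 2*r - 3) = (r - 2)*(r - 1)*(r + 3)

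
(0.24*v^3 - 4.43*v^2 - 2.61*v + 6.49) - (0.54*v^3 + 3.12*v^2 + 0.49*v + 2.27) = -0.3*v^3 - 7.55*v^2 - 3.1*v + 4.22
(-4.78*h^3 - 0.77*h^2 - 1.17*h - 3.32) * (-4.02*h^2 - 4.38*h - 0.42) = 19.2156*h^5 + 24.0318*h^4 + 10.0836*h^3 + 18.7944*h^2 + 15.033*h + 1.3944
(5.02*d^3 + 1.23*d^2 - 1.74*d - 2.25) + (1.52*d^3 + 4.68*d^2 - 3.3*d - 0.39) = 6.54*d^3 + 5.91*d^2 - 5.04*d - 2.64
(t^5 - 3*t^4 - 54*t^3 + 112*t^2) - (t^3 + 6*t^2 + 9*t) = t^5 - 3*t^4 - 55*t^3 + 106*t^2 - 9*t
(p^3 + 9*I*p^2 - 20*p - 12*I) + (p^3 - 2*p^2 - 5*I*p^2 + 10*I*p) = 2*p^3 - 2*p^2 + 4*I*p^2 - 20*p + 10*I*p - 12*I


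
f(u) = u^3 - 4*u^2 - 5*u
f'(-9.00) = 310.00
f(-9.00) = -1008.00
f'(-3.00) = 46.00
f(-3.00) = -48.00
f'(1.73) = -9.86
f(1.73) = -15.44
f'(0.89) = -9.74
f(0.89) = -6.91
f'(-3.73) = 66.58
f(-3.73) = -88.90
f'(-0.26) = -2.72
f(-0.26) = 1.01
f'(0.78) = -9.41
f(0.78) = -5.86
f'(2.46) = -6.53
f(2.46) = -21.62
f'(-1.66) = 16.55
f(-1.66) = -7.30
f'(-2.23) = 27.76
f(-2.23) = -19.83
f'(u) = 3*u^2 - 8*u - 5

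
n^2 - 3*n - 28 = (n - 7)*(n + 4)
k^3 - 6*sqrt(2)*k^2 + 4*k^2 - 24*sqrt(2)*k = k*(k + 4)*(k - 6*sqrt(2))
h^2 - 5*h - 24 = (h - 8)*(h + 3)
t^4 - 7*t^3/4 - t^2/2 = t^2*(t - 2)*(t + 1/4)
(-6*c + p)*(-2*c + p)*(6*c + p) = 72*c^3 - 36*c^2*p - 2*c*p^2 + p^3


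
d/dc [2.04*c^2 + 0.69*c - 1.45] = 4.08*c + 0.69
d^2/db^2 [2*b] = 0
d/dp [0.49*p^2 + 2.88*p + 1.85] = 0.98*p + 2.88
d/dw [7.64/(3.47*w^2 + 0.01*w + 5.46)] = (-53.0216*w - 0.0764)/(3.47*w^2 + 0.01*w + 5.46)^2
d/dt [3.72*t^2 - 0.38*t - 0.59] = 7.44*t - 0.38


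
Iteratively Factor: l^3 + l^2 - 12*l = (l - 3)*(l^2 + 4*l) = l*(l - 3)*(l + 4)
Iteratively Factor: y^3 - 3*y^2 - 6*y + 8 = (y - 1)*(y^2 - 2*y - 8) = (y - 1)*(y + 2)*(y - 4)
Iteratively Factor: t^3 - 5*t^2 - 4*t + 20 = (t - 5)*(t^2 - 4) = (t - 5)*(t + 2)*(t - 2)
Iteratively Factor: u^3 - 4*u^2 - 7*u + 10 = (u - 5)*(u^2 + u - 2) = (u - 5)*(u - 1)*(u + 2)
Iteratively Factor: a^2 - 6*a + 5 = (a - 5)*(a - 1)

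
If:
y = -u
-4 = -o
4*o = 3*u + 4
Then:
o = 4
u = 4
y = -4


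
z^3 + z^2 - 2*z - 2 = (z + 1)*(z - sqrt(2))*(z + sqrt(2))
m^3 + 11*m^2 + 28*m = m*(m + 4)*(m + 7)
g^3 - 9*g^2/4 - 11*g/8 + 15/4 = (g - 2)*(g - 3/2)*(g + 5/4)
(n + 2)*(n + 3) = n^2 + 5*n + 6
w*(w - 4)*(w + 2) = w^3 - 2*w^2 - 8*w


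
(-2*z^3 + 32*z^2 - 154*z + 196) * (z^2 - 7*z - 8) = -2*z^5 + 46*z^4 - 362*z^3 + 1018*z^2 - 140*z - 1568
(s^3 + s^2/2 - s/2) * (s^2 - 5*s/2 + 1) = s^5 - 2*s^4 - 3*s^3/4 + 7*s^2/4 - s/2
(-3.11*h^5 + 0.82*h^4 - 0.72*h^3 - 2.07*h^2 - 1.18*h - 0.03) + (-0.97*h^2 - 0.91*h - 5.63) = -3.11*h^5 + 0.82*h^4 - 0.72*h^3 - 3.04*h^2 - 2.09*h - 5.66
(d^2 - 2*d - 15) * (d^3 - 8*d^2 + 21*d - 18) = d^5 - 10*d^4 + 22*d^3 + 60*d^2 - 279*d + 270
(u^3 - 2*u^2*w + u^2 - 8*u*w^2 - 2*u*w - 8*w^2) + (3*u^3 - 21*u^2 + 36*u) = 4*u^3 - 2*u^2*w - 20*u^2 - 8*u*w^2 - 2*u*w + 36*u - 8*w^2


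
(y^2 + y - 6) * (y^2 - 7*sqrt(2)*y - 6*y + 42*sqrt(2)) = y^4 - 7*sqrt(2)*y^3 - 5*y^3 - 12*y^2 + 35*sqrt(2)*y^2 + 36*y + 84*sqrt(2)*y - 252*sqrt(2)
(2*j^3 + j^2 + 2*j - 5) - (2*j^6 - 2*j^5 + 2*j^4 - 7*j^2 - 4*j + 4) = -2*j^6 + 2*j^5 - 2*j^4 + 2*j^3 + 8*j^2 + 6*j - 9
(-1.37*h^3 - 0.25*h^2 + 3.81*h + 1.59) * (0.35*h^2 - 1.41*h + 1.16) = -0.4795*h^5 + 1.8442*h^4 + 0.0967999999999999*h^3 - 5.1056*h^2 + 2.1777*h + 1.8444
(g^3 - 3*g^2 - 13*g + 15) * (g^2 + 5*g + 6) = g^5 + 2*g^4 - 22*g^3 - 68*g^2 - 3*g + 90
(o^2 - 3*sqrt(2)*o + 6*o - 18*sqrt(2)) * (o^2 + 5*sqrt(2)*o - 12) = o^4 + 2*sqrt(2)*o^3 + 6*o^3 - 42*o^2 + 12*sqrt(2)*o^2 - 252*o + 36*sqrt(2)*o + 216*sqrt(2)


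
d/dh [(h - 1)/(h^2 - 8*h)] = (-h^2 + 2*h - 8)/(h^2*(h^2 - 16*h + 64))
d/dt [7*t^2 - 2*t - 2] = 14*t - 2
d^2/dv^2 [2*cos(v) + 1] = -2*cos(v)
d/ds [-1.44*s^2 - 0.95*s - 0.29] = -2.88*s - 0.95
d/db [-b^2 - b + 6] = -2*b - 1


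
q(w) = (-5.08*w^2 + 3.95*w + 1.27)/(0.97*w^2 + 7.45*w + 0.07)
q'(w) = (3.95 - 10.16*w)/(0.97*w^2 + 7.45*w + 0.07) + (-1.94*w - 7.45)*(-5.08*w^2 + 3.95*w + 1.27)/(0.97*w^2 + 7.45*w + 0.07)^2 = (-41.6775*w^2 - 3.175*w - 9.185)/(0.9409*w^4 + 14.453*w^3 + 55.6383*w^2 + 1.043*w + 0.0049)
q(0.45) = 0.56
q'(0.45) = -1.45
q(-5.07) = 11.70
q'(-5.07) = -6.53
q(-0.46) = 0.51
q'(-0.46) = -1.67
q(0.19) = 1.21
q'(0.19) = -4.88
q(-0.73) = 0.89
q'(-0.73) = -1.24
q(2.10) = -0.64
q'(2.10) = -0.50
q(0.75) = 0.22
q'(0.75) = -0.91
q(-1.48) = 1.78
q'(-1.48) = -1.23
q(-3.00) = 4.15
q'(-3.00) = -2.04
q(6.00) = -1.98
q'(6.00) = -0.24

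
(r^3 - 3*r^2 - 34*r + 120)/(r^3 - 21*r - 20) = (r^2 + 2*r - 24)/(r^2 + 5*r + 4)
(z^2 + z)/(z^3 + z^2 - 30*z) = (z + 1)/(z^2 + z - 30)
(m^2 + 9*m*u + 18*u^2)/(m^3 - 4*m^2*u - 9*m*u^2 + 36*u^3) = (m + 6*u)/(m^2 - 7*m*u + 12*u^2)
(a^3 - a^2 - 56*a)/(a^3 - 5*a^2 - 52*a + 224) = a/(a - 4)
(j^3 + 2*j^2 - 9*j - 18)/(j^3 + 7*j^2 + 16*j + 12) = (j - 3)/(j + 2)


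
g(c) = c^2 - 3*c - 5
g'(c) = 2*c - 3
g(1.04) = -7.04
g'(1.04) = -0.92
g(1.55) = -7.25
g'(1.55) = 0.10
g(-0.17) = -4.46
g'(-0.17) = -3.34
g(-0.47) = -3.37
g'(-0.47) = -3.94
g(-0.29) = -4.05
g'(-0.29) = -3.58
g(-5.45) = 41.05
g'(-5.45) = -13.90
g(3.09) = -4.72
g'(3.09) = 3.18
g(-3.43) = 17.05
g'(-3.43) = -9.86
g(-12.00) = 175.00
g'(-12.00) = -27.00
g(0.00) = -5.00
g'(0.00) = -3.00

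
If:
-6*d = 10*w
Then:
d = -5*w/3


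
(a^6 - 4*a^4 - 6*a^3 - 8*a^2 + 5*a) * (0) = 0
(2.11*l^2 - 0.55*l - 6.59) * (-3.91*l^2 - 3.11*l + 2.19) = -8.2501*l^4 - 4.4116*l^3 + 32.0983*l^2 + 19.2904*l - 14.4321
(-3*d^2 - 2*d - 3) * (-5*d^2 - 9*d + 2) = 15*d^4 + 37*d^3 + 27*d^2 + 23*d - 6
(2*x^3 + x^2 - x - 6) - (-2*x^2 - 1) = 2*x^3 + 3*x^2 - x - 5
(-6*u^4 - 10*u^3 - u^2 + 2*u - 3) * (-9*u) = 54*u^5 + 90*u^4 + 9*u^3 - 18*u^2 + 27*u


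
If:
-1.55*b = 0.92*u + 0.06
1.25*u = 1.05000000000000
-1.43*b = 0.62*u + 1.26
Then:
No Solution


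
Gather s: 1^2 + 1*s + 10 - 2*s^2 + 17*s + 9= -2*s^2 + 18*s + 20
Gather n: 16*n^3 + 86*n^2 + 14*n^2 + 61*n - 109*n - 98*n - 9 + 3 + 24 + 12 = 16*n^3 + 100*n^2 - 146*n + 30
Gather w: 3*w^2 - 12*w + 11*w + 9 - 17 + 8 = 3*w^2 - w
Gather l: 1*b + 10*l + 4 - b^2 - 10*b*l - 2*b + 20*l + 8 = -b^2 - b + l*(30 - 10*b) + 12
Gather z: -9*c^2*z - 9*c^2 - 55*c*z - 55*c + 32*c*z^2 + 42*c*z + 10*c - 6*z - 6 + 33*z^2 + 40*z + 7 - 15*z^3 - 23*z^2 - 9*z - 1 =-9*c^2 - 45*c - 15*z^3 + z^2*(32*c + 10) + z*(-9*c^2 - 13*c + 25)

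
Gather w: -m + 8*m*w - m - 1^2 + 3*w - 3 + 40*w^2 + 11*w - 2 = -2*m + 40*w^2 + w*(8*m + 14) - 6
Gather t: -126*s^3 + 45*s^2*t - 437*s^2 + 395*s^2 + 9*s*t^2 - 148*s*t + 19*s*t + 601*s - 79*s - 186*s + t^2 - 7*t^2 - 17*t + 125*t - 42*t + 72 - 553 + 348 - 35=-126*s^3 - 42*s^2 + 336*s + t^2*(9*s - 6) + t*(45*s^2 - 129*s + 66) - 168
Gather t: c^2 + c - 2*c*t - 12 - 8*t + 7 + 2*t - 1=c^2 + c + t*(-2*c - 6) - 6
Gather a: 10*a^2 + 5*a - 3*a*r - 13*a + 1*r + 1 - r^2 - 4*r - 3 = 10*a^2 + a*(-3*r - 8) - r^2 - 3*r - 2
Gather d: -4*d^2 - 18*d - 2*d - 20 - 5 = -4*d^2 - 20*d - 25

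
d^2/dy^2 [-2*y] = 0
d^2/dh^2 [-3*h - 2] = 0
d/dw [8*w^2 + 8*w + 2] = 16*w + 8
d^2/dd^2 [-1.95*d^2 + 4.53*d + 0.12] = -3.90000000000000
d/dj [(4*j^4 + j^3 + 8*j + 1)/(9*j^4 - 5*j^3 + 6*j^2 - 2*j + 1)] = (-29*j^6 + 48*j^5 - 234*j^4 + 56*j^3 - 30*j^2 - 12*j + 10)/(81*j^8 - 90*j^7 + 133*j^6 - 96*j^5 + 74*j^4 - 34*j^3 + 16*j^2 - 4*j + 1)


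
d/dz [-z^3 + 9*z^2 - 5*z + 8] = -3*z^2 + 18*z - 5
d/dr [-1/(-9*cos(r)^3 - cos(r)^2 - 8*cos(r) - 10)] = (27*cos(r)^2 + 2*cos(r) + 8)*sin(r)/(9*cos(r)^3 + cos(r)^2 + 8*cos(r) + 10)^2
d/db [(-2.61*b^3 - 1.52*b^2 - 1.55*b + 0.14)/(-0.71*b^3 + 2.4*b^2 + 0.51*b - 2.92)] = (-7.3432*b^4 - 4.8632*b^3 + 26.1066*b^2 + 8.2048*b + 4.4546)/(0.5041*b^6 - 3.408*b^5 + 5.0358*b^4 + 6.5944*b^3 - 13.7559*b^2 - 2.9784*b + 8.5264)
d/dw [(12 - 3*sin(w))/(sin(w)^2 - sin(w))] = 3*(cos(w) - 8/tan(w) + 4*cos(w)/sin(w)^2)/(sin(w) - 1)^2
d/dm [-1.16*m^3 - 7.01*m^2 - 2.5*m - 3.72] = -3.48*m^2 - 14.02*m - 2.5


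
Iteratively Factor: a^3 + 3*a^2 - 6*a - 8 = (a - 2)*(a^2 + 5*a + 4) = (a - 2)*(a + 4)*(a + 1)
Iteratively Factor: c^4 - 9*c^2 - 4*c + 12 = (c - 1)*(c^3 + c^2 - 8*c - 12) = (c - 1)*(c + 2)*(c^2 - c - 6) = (c - 1)*(c + 2)^2*(c - 3)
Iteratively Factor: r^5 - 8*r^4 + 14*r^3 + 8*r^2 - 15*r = (r - 1)*(r^4 - 7*r^3 + 7*r^2 + 15*r) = (r - 5)*(r - 1)*(r^3 - 2*r^2 - 3*r) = (r - 5)*(r - 1)*(r + 1)*(r^2 - 3*r) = (r - 5)*(r - 3)*(r - 1)*(r + 1)*(r)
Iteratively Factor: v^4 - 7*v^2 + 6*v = (v + 3)*(v^3 - 3*v^2 + 2*v) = v*(v + 3)*(v^2 - 3*v + 2) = v*(v - 2)*(v + 3)*(v - 1)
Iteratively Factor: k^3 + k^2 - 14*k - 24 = (k - 4)*(k^2 + 5*k + 6) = (k - 4)*(k + 3)*(k + 2)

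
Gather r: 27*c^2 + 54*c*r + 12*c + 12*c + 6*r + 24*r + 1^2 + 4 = 27*c^2 + 24*c + r*(54*c + 30) + 5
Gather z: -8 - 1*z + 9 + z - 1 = 0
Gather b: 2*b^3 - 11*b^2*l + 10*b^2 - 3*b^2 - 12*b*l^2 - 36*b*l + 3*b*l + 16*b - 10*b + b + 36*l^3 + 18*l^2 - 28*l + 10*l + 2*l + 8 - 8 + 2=2*b^3 + b^2*(7 - 11*l) + b*(-12*l^2 - 33*l + 7) + 36*l^3 + 18*l^2 - 16*l + 2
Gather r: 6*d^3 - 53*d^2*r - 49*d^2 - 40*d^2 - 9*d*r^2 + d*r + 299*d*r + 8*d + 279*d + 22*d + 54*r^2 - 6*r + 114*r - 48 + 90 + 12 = 6*d^3 - 89*d^2 + 309*d + r^2*(54 - 9*d) + r*(-53*d^2 + 300*d + 108) + 54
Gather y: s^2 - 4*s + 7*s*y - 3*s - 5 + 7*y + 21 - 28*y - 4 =s^2 - 7*s + y*(7*s - 21) + 12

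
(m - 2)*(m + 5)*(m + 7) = m^3 + 10*m^2 + 11*m - 70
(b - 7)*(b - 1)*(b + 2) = b^3 - 6*b^2 - 9*b + 14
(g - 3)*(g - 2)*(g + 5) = g^3 - 19*g + 30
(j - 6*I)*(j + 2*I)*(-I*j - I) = -I*j^3 - 4*j^2 - I*j^2 - 4*j - 12*I*j - 12*I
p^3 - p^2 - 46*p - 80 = (p - 8)*(p + 2)*(p + 5)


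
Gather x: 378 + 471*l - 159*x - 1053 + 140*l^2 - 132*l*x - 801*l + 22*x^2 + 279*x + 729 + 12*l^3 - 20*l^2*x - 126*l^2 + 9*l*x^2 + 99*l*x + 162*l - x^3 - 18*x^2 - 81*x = 12*l^3 + 14*l^2 - 168*l - x^3 + x^2*(9*l + 4) + x*(-20*l^2 - 33*l + 39) + 54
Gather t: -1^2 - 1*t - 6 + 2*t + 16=t + 9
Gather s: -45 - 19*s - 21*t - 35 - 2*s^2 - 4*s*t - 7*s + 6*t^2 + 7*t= -2*s^2 + s*(-4*t - 26) + 6*t^2 - 14*t - 80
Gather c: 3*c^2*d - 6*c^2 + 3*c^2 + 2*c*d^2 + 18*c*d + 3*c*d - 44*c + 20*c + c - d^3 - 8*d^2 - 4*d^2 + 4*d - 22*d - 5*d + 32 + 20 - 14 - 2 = c^2*(3*d - 3) + c*(2*d^2 + 21*d - 23) - d^3 - 12*d^2 - 23*d + 36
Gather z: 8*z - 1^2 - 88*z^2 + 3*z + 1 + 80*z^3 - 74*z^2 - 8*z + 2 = 80*z^3 - 162*z^2 + 3*z + 2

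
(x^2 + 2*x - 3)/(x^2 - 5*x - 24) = (x - 1)/(x - 8)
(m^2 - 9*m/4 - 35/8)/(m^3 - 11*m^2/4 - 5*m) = (m - 7/2)/(m*(m - 4))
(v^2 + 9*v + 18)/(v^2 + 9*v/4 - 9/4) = 4*(v + 6)/(4*v - 3)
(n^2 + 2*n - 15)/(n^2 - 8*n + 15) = (n + 5)/(n - 5)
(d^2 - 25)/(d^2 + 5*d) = (d - 5)/d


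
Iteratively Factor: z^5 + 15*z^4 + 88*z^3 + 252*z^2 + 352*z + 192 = (z + 4)*(z^4 + 11*z^3 + 44*z^2 + 76*z + 48) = (z + 4)^2*(z^3 + 7*z^2 + 16*z + 12) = (z + 2)*(z + 4)^2*(z^2 + 5*z + 6) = (z + 2)*(z + 3)*(z + 4)^2*(z + 2)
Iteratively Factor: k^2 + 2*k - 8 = (k - 2)*(k + 4)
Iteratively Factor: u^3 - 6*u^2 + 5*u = (u - 1)*(u^2 - 5*u) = (u - 5)*(u - 1)*(u)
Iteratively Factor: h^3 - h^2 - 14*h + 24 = (h - 2)*(h^2 + h - 12) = (h - 3)*(h - 2)*(h + 4)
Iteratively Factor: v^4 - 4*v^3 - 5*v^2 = (v)*(v^3 - 4*v^2 - 5*v) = v*(v - 5)*(v^2 + v) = v*(v - 5)*(v + 1)*(v)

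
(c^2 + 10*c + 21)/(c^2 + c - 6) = (c + 7)/(c - 2)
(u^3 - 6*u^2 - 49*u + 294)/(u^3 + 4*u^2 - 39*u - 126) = (u - 7)/(u + 3)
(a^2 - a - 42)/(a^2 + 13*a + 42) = (a - 7)/(a + 7)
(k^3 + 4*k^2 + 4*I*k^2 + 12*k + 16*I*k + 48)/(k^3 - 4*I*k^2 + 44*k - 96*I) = (k + 4)/(k - 8*I)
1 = 1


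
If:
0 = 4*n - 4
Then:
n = 1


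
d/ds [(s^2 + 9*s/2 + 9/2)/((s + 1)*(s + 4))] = (s^2 - 2*s - 9)/(2*(s^4 + 10*s^3 + 33*s^2 + 40*s + 16))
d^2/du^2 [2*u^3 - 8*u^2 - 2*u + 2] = 12*u - 16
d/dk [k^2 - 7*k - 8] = 2*k - 7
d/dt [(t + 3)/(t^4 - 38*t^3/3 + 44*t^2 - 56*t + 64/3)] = 3*(-9*t^3 + 22*t^2 + 254*t - 284)/(9*t^7 - 210*t^6 + 1816*t^5 - 7408*t^4 + 15760*t^3 - 17696*t^2 + 9728*t - 2048)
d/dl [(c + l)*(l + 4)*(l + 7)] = 2*c*l + 11*c + 3*l^2 + 22*l + 28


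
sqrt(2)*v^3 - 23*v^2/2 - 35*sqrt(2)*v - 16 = (v - 8*sqrt(2))*(v + 2*sqrt(2))*(sqrt(2)*v + 1/2)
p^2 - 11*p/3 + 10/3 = (p - 2)*(p - 5/3)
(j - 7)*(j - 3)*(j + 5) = j^3 - 5*j^2 - 29*j + 105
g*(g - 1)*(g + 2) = g^3 + g^2 - 2*g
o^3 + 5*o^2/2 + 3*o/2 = o*(o + 1)*(o + 3/2)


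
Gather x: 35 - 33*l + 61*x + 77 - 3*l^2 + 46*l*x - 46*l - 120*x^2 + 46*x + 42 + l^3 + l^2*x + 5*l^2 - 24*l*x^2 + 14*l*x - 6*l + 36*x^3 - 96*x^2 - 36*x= l^3 + 2*l^2 - 85*l + 36*x^3 + x^2*(-24*l - 216) + x*(l^2 + 60*l + 71) + 154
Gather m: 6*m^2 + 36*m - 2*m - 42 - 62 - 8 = 6*m^2 + 34*m - 112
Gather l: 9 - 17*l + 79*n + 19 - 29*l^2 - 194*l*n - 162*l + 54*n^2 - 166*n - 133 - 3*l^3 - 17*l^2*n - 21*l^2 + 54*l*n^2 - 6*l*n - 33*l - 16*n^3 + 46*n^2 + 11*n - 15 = -3*l^3 + l^2*(-17*n - 50) + l*(54*n^2 - 200*n - 212) - 16*n^3 + 100*n^2 - 76*n - 120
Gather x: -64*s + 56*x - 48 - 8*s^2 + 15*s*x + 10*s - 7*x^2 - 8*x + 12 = -8*s^2 - 54*s - 7*x^2 + x*(15*s + 48) - 36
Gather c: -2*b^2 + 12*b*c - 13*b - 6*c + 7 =-2*b^2 - 13*b + c*(12*b - 6) + 7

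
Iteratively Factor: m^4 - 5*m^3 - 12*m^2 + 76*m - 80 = (m - 5)*(m^3 - 12*m + 16) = (m - 5)*(m + 4)*(m^2 - 4*m + 4) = (m - 5)*(m - 2)*(m + 4)*(m - 2)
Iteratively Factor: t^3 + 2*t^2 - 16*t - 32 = (t - 4)*(t^2 + 6*t + 8) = (t - 4)*(t + 2)*(t + 4)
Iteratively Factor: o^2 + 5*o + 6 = (o + 3)*(o + 2)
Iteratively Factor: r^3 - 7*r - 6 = (r - 3)*(r^2 + 3*r + 2) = (r - 3)*(r + 1)*(r + 2)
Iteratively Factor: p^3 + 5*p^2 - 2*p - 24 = (p - 2)*(p^2 + 7*p + 12) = (p - 2)*(p + 4)*(p + 3)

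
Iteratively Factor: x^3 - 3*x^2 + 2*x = (x - 2)*(x^2 - x) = x*(x - 2)*(x - 1)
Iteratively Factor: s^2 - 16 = (s + 4)*(s - 4)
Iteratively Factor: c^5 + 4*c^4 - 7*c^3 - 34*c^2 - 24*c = (c + 2)*(c^4 + 2*c^3 - 11*c^2 - 12*c) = (c + 1)*(c + 2)*(c^3 + c^2 - 12*c) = c*(c + 1)*(c + 2)*(c^2 + c - 12) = c*(c - 3)*(c + 1)*(c + 2)*(c + 4)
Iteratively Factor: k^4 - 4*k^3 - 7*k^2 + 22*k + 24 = (k - 4)*(k^3 - 7*k - 6) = (k - 4)*(k + 1)*(k^2 - k - 6) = (k - 4)*(k + 1)*(k + 2)*(k - 3)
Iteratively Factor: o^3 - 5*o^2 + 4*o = (o - 4)*(o^2 - o) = o*(o - 4)*(o - 1)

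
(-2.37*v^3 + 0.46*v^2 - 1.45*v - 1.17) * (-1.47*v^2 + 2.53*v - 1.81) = 3.4839*v^5 - 6.6723*v^4 + 7.585*v^3 - 2.7812*v^2 - 0.3356*v + 2.1177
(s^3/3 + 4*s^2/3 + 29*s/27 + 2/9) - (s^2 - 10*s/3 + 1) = s^3/3 + s^2/3 + 119*s/27 - 7/9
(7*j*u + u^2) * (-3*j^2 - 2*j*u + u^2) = -21*j^3*u - 17*j^2*u^2 + 5*j*u^3 + u^4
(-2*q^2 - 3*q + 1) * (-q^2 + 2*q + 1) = 2*q^4 - q^3 - 9*q^2 - q + 1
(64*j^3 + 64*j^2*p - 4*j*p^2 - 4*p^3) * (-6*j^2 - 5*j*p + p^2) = -384*j^5 - 704*j^4*p - 232*j^3*p^2 + 108*j^2*p^3 + 16*j*p^4 - 4*p^5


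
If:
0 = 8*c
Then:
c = 0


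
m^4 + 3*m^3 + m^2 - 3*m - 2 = (m - 1)*(m + 1)^2*(m + 2)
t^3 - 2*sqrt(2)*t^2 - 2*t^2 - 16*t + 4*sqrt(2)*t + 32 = (t - 2)*(t - 4*sqrt(2))*(t + 2*sqrt(2))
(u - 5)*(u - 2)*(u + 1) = u^3 - 6*u^2 + 3*u + 10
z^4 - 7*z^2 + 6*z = z*(z - 2)*(z - 1)*(z + 3)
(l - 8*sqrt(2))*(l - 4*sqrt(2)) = l^2 - 12*sqrt(2)*l + 64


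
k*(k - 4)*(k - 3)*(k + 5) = k^4 - 2*k^3 - 23*k^2 + 60*k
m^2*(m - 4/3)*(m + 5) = m^4 + 11*m^3/3 - 20*m^2/3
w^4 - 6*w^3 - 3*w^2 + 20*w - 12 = (w - 6)*(w - 1)^2*(w + 2)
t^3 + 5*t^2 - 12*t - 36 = (t - 3)*(t + 2)*(t + 6)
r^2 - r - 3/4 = (r - 3/2)*(r + 1/2)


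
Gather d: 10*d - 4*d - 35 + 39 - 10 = 6*d - 6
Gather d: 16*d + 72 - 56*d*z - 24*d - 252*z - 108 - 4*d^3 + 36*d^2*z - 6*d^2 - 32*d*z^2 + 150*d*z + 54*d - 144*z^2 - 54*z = -4*d^3 + d^2*(36*z - 6) + d*(-32*z^2 + 94*z + 46) - 144*z^2 - 306*z - 36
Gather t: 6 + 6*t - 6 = 6*t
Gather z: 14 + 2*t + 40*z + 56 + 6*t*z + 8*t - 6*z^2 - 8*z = 10*t - 6*z^2 + z*(6*t + 32) + 70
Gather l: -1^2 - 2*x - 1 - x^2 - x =-x^2 - 3*x - 2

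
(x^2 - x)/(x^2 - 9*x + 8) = x/(x - 8)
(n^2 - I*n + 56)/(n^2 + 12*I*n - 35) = (n - 8*I)/(n + 5*I)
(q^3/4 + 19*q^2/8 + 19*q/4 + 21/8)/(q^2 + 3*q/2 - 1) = (2*q^3 + 19*q^2 + 38*q + 21)/(4*(2*q^2 + 3*q - 2))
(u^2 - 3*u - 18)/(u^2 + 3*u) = (u - 6)/u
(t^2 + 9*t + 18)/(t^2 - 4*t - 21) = (t + 6)/(t - 7)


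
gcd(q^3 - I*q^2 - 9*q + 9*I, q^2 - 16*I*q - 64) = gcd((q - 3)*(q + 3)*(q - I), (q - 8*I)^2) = 1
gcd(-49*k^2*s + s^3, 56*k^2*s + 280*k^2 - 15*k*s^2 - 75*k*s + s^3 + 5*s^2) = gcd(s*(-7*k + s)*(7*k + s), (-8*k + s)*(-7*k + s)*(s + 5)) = -7*k + s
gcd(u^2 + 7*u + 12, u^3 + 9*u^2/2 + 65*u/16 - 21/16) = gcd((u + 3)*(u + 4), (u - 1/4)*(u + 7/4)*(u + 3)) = u + 3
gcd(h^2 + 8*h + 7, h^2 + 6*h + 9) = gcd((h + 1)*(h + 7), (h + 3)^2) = 1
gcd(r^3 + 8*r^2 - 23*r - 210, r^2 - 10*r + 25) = r - 5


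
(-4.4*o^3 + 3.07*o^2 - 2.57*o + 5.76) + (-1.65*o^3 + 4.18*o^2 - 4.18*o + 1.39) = -6.05*o^3 + 7.25*o^2 - 6.75*o + 7.15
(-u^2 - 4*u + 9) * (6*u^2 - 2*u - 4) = -6*u^4 - 22*u^3 + 66*u^2 - 2*u - 36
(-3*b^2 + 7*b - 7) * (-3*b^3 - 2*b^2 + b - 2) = 9*b^5 - 15*b^4 + 4*b^3 + 27*b^2 - 21*b + 14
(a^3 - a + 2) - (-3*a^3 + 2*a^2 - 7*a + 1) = 4*a^3 - 2*a^2 + 6*a + 1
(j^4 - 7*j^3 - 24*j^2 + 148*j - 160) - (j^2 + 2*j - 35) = j^4 - 7*j^3 - 25*j^2 + 146*j - 125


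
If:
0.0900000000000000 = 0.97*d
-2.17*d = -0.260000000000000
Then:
No Solution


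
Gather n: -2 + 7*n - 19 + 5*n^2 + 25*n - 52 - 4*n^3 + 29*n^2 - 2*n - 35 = -4*n^3 + 34*n^2 + 30*n - 108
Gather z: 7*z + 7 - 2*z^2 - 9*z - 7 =-2*z^2 - 2*z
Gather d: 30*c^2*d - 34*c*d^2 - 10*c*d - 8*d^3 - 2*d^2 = -8*d^3 + d^2*(-34*c - 2) + d*(30*c^2 - 10*c)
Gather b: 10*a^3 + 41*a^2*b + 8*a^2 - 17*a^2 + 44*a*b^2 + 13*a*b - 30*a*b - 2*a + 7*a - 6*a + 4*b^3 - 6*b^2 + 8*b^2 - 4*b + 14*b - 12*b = 10*a^3 - 9*a^2 - a + 4*b^3 + b^2*(44*a + 2) + b*(41*a^2 - 17*a - 2)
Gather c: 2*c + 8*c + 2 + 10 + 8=10*c + 20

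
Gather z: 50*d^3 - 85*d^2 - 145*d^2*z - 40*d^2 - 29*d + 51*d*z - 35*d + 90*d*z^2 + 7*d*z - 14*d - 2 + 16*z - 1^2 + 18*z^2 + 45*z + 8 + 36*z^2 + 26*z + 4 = 50*d^3 - 125*d^2 - 78*d + z^2*(90*d + 54) + z*(-145*d^2 + 58*d + 87) + 9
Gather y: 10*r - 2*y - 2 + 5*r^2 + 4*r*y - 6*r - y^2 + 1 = 5*r^2 + 4*r - y^2 + y*(4*r - 2) - 1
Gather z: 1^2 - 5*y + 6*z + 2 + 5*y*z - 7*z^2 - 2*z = -5*y - 7*z^2 + z*(5*y + 4) + 3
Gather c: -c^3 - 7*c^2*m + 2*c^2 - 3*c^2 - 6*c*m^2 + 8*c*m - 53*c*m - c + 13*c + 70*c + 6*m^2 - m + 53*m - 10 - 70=-c^3 + c^2*(-7*m - 1) + c*(-6*m^2 - 45*m + 82) + 6*m^2 + 52*m - 80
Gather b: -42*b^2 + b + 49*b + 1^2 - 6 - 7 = -42*b^2 + 50*b - 12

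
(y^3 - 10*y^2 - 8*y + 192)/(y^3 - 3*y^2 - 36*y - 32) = (y - 6)/(y + 1)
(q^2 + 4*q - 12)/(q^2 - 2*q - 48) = (q - 2)/(q - 8)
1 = 1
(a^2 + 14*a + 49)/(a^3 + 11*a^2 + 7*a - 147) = 1/(a - 3)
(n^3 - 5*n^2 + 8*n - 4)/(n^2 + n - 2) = (n^2 - 4*n + 4)/(n + 2)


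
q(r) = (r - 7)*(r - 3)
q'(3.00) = -4.00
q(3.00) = 0.00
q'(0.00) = -10.00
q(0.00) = 21.00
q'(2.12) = -5.76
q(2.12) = 4.29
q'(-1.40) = -12.80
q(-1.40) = 36.96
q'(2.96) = -4.08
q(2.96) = 0.16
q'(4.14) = -1.72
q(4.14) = -3.26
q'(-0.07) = -10.14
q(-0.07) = 21.70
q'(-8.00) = -26.00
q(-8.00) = 165.00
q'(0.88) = -8.24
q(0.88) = 12.97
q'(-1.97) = -13.94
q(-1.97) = 44.58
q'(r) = 2*r - 10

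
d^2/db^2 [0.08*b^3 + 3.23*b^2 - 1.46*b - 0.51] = 0.48*b + 6.46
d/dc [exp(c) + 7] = exp(c)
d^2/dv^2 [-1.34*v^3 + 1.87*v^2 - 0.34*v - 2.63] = 3.74 - 8.04*v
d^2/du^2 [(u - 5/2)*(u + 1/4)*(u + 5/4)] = 6*u - 2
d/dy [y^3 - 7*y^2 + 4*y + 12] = 3*y^2 - 14*y + 4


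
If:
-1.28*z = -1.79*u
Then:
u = 0.715083798882682*z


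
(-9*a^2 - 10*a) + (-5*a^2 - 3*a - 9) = -14*a^2 - 13*a - 9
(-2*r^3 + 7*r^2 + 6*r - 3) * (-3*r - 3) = 6*r^4 - 15*r^3 - 39*r^2 - 9*r + 9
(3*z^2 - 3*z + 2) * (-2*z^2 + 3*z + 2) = -6*z^4 + 15*z^3 - 7*z^2 + 4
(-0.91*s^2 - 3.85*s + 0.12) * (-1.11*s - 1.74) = 1.0101*s^3 + 5.8569*s^2 + 6.5658*s - 0.2088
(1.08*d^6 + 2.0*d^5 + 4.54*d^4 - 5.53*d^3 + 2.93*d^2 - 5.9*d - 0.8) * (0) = 0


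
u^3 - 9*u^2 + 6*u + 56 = (u - 7)*(u - 4)*(u + 2)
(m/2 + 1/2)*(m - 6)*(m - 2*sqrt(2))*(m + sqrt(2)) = m^4/2 - 5*m^3/2 - sqrt(2)*m^3/2 - 5*m^2 + 5*sqrt(2)*m^2/2 + 3*sqrt(2)*m + 10*m + 12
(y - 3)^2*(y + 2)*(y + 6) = y^4 + 2*y^3 - 27*y^2 + 108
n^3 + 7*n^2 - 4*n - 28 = (n - 2)*(n + 2)*(n + 7)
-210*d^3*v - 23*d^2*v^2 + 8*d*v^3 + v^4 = v*(-5*d + v)*(6*d + v)*(7*d + v)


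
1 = 1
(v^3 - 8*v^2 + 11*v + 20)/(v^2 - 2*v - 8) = (v^2 - 4*v - 5)/(v + 2)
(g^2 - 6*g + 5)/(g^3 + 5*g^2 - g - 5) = (g - 5)/(g^2 + 6*g + 5)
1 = 1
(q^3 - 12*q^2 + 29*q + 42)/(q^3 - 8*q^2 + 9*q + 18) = (q - 7)/(q - 3)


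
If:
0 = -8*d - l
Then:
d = -l/8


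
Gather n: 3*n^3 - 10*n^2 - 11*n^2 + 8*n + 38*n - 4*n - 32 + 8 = 3*n^3 - 21*n^2 + 42*n - 24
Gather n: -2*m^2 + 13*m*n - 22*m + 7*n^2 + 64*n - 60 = -2*m^2 - 22*m + 7*n^2 + n*(13*m + 64) - 60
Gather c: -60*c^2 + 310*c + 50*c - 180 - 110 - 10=-60*c^2 + 360*c - 300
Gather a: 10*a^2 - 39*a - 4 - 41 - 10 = 10*a^2 - 39*a - 55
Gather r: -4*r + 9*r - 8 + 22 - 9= 5*r + 5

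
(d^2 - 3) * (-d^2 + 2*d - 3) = -d^4 + 2*d^3 - 6*d + 9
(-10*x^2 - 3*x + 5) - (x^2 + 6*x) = -11*x^2 - 9*x + 5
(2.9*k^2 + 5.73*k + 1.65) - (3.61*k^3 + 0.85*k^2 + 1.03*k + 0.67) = -3.61*k^3 + 2.05*k^2 + 4.7*k + 0.98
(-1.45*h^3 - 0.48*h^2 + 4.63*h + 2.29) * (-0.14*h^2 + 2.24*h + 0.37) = 0.203*h^5 - 3.1808*h^4 - 2.2599*h^3 + 9.873*h^2 + 6.8427*h + 0.8473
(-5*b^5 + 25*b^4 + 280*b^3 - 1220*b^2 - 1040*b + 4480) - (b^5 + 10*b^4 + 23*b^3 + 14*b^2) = -6*b^5 + 15*b^4 + 257*b^3 - 1234*b^2 - 1040*b + 4480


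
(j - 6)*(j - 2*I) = j^2 - 6*j - 2*I*j + 12*I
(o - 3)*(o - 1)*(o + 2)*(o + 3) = o^4 + o^3 - 11*o^2 - 9*o + 18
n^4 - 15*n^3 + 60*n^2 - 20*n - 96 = (n - 8)*(n - 6)*(n - 2)*(n + 1)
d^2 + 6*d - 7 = (d - 1)*(d + 7)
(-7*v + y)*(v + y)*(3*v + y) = -21*v^3 - 25*v^2*y - 3*v*y^2 + y^3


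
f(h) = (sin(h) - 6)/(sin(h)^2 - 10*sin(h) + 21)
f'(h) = (-2*sin(h)*cos(h) + 10*cos(h))*(sin(h) - 6)/(sin(h)^2 - 10*sin(h) + 21)^2 + cos(h)/(sin(h)^2 - 10*sin(h) + 21)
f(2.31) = -0.37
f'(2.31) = 0.10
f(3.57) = -0.25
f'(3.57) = 0.06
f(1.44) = -0.42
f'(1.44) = -0.03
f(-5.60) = -0.36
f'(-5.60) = -0.11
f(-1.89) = -0.22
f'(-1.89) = 0.02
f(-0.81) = -0.23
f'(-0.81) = -0.04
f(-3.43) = -0.31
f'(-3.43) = 0.10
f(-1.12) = -0.22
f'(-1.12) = -0.02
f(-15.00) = -0.24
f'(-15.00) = 0.05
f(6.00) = -0.26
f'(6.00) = -0.07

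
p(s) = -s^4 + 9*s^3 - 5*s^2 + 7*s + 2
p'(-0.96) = 45.02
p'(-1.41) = 85.99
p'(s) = -4*s^3 + 27*s^2 - 10*s + 7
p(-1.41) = -46.99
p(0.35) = 4.21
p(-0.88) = -14.76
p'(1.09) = 23.00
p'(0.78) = 13.73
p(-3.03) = -399.77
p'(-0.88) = 39.43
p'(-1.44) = 89.33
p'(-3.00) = 388.00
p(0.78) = 8.32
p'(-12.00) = 10927.00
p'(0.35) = 6.64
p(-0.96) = -18.14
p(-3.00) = -388.00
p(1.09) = 13.93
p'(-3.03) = 396.46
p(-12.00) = -37090.00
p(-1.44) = -49.62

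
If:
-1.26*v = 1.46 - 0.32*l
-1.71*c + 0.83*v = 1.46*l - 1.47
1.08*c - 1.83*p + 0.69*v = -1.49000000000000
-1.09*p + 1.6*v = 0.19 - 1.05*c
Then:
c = -351.29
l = 481.28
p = -160.86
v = 121.07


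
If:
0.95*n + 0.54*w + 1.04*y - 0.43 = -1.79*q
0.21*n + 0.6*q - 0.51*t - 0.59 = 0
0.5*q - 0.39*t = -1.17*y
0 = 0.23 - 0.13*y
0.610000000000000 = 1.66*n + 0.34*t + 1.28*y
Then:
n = 6.91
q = -34.27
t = -38.62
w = 98.81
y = 1.77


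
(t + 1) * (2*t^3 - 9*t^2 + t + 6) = 2*t^4 - 7*t^3 - 8*t^2 + 7*t + 6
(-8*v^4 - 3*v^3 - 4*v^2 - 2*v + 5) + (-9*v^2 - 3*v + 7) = -8*v^4 - 3*v^3 - 13*v^2 - 5*v + 12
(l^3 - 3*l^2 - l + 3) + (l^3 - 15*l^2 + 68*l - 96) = 2*l^3 - 18*l^2 + 67*l - 93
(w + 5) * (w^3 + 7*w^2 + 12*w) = w^4 + 12*w^3 + 47*w^2 + 60*w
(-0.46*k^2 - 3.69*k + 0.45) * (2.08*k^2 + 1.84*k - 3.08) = -0.9568*k^4 - 8.5216*k^3 - 4.4368*k^2 + 12.1932*k - 1.386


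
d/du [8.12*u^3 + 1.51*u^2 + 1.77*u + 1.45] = 24.36*u^2 + 3.02*u + 1.77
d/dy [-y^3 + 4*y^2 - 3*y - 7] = -3*y^2 + 8*y - 3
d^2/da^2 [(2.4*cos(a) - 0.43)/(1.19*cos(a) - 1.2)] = (2.818277*sin(a)^2 - 2.84196*cos(a) + 2.818277)/(1.685159*cos(a)^3 - 5.09796*cos(a)^2 + 5.1408*cos(a) - 1.728)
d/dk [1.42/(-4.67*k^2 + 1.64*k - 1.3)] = (13.2628*k - 2.3288)/(4.67*k^2 - 1.64*k + 1.3)^2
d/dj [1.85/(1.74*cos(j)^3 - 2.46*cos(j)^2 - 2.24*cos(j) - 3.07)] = (9.657*cos(j)^2 - 9.102*cos(j) - 4.144)*sin(j)/(-1.74*cos(j)^3 + 2.46*cos(j)^2 + 2.24*cos(j) + 3.07)^2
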